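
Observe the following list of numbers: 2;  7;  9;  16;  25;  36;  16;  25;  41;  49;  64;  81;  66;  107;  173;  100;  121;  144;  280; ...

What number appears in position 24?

Positions follow the repeating pattern AAABBB; grouping by letter gives 2 tracks.
Subsequence A is 2, 7, 9, 16, 25, 41, 66, 107, 173, 280, which is a Fibonacci-like recurrence a_n = a_{n-1} + a_{n-2}.
Subsequence B is 16, 25, 36, 49, 64, 81, 100, 121, 144, which is perfect squares starting at 4².
The 24th slot belongs to subsequence B; its 12th term is 225.

225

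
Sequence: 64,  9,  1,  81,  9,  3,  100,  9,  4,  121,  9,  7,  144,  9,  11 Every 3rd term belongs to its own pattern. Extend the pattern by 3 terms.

Split by position mod 3 into 3 tracks.
Track A = 64, 81, 100, 121, 144: consecutive squares n² from n = 8.
Track B = 9, 9, 9, 9, 9: the constant sequence 9.
Track C = 1, 3, 4, 7, 11: Fibonacci-style (each term is the sum of the two before it).
Term 16 comes from track A (its 6th entry): 169.
The 17th slot belongs to track B; its 6th term is 9.
The 18th slot belongs to track C; its 6th term is 18.

169, 9, 18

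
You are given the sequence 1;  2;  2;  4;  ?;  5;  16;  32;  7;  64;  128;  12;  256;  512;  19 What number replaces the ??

Positions follow the repeating pattern AAB; grouping by letter gives 2 tracks.
Track A: 1, 2, 4, ?, 16, 32, 64, 128, 256, 512 — a geometric progression (common ratio 2).
Track B: 2, 5, 7, 12, 19 — a Fibonacci-like recurrence a_n = a_{n-1} + a_{n-2}.
The gap is track A's term 4; the rule gives 8.

8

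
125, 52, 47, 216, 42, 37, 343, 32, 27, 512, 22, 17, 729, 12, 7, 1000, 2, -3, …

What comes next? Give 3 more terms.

1331, -8, -13

Positions follow the repeating pattern ABB; grouping by letter gives 2 tracks.
Track A = 125, 216, 343, 512, 729, 1000: the cubes 5³, 6³, 7³, ….
Track B = 52, 47, 42, 37, 32, 27, 22, 17, 12, 7, 2, -3: arithmetic, step −5.
The 19th slot belongs to track A; its 7th term is 1331.
The 20th slot belongs to track B; its 13th term is -8.
The 21st slot belongs to track B; its 14th term is -13.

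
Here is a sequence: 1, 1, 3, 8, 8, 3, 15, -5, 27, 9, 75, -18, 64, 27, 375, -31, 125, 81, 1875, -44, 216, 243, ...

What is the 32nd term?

Split by position mod 4: positions 1, 5, 9, … form one track, and each other residue class forms its own.
Track A = 1, 8, 27, 64, 125, 216: the cubes 1³, 2³, 3³, ….
Track B = 1, 3, 9, 27, 81, 243: powers 3^0, 3^1, 3^2, ….
Track C = 3, 15, 75, 375, 1875: a geometric progression (common ratio 5).
Track D = 8, -5, -18, -31, -44: linear: a_n = 21 − 13·n.
The 32nd slot belongs to track D; its 8th term is -83.

-83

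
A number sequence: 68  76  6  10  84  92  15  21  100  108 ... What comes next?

Positions follow the repeating pattern AABB; grouping by letter gives 2 tracks.
Subsequence A is 68, 76, 84, 92, 100, 108, which is adding 8 each time.
Subsequence B is 6, 10, 15, 21, which is triangular numbers n(n+1)/2 for n = 3, 4, ….
The 11th slot belongs to subsequence B; its 5th term is 28.

28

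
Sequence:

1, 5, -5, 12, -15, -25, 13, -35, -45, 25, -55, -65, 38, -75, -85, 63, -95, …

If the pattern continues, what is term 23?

-135

Positions follow the repeating pattern ABB; grouping by letter gives 2 tracks.
Track A: 1, 12, 13, 25, 38, 63. Fibonacci-style (each term is the sum of the two before it).
Track B: 5, -5, -15, -25, -35, -45, -55, -65, -75, -85, -95. Arithmetic, step −10.
The 23rd slot belongs to track B; its 15th term is -135.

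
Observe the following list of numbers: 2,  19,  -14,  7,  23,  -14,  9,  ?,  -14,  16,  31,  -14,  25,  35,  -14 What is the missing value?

27

Split by position mod 3: positions 1, 4, 7, … form one track, and each other residue class forms its own.
Subsequence A is 2, 7, 9, 16, 25, which is each term equals the sum of the previous two.
Subsequence B is 19, 23, ?, 31, 35, which is adding 4 each time.
Subsequence C is -14, -14, -14, -14, -14, which is the constant sequence -14.
So the missing entry in subsequence B is 27.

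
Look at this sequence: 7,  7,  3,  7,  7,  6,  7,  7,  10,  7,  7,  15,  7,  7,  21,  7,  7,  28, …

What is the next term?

7

Reading positions in blocks of 3 reveals the pattern AAB — 2 tracks woven together.
Track A: 7, 7, 7, 7, 7, 7, 7, 7, 7, 7, 7, 7 — the constant sequence 7.
Track B: 3, 6, 10, 15, 21, 28 — the triangular numbers T_2, T_3, ….
The 19th slot belongs to track A; its 13th term is 7.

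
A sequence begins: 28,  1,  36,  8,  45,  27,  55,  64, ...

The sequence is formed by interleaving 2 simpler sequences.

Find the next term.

66

Odd-indexed and even-indexed terms follow separate rules.
Subsequence A: 28, 36, 45, 55. Triangular numbers starting at T_7.
Subsequence B: 1, 8, 27, 64. The cubes 1³, 2³, 3³, ….
Term 9 comes from subsequence A (its 5th entry): 66.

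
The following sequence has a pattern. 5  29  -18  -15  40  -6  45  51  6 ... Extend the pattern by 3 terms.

-135, 62, 18

Read the sequence 3 terms at a time; column i is its own pattern.
Stream A is 5, -15, 45, which is geometric, ×-3 each step.
Stream B is 29, 40, 51, which is arithmetic, step +11.
Stream C is -18, -6, 6, which is arithmetic with common difference +12.
Term 10 comes from stream A (its 4th entry): -135.
Term 11 comes from stream B (its 4th entry): 62.
The 12th slot belongs to stream C; its 4th term is 18.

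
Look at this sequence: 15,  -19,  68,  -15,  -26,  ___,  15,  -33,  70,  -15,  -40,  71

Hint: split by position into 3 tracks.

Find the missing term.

69

Split by position mod 3 into 3 tracks.
Track A: 15, -15, 15, -15 — alternating ±15.
Track B: -19, -26, -33, -40 — arithmetic with common difference −7.
Track C: 68, ?, 70, 71 — adding 1 each time.
So the missing entry in track C is 69.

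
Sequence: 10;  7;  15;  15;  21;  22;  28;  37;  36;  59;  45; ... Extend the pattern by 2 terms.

Taking every 2nd term gives 2 separate tracks.
Subsequence A: 10, 15, 21, 28, 36, 45. Triangular numbers n(n+1)/2 for n = 4, 5, ….
Subsequence B: 7, 15, 22, 37, 59. Each term equals the sum of the previous two.
The 12th slot belongs to subsequence B; its 6th term is 96.
Term 13 comes from subsequence A (its 7th entry): 55.

96, 55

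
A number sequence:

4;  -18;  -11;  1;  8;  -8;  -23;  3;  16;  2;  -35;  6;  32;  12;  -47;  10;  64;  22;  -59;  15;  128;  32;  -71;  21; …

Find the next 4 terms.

Split by position mod 4 into 4 tracks.
Subsequence A: 4, 8, 16, 32, 64, 128. Powers 2^2, 2^3, 2^4, ….
Subsequence B: -18, -8, 2, 12, 22, 32. Adding 10 each time.
Subsequence C: -11, -23, -35, -47, -59, -71. Subtracting 12 each time.
Subsequence D: 1, 3, 6, 10, 15, 21. Triangular numbers starting at T_1.
Position 25 → subsequence A, term 7 = 256.
The 26th slot belongs to subsequence B; its 7th term is 42.
The 27th slot belongs to subsequence C; its 7th term is -83.
The 28th slot belongs to subsequence D; its 7th term is 28.

256, 42, -83, 28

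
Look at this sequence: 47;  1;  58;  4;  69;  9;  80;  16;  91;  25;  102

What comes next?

Split by position mod 2 into 2 tracks.
Subsequence A: 47, 58, 69, 80, 91, 102. Arithmetic, step +11.
Subsequence B: 1, 4, 9, 16, 25. The squares 1², 2², 3², ….
Term 12 comes from subsequence B (its 6th entry): 36.

36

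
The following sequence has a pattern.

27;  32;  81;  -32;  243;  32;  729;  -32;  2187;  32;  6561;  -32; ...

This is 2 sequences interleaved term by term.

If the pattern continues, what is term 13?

19683

Positions 1, 3, 5, … form one subsequence and positions 2, 4, 6, … form another.
Track A: 27, 81, 243, 729, 2187, 6561. Powers 3^3, 3^4, 3^5, ….
Track B: 32, -32, 32, -32, 32, -32. Alternating ±32.
Position 13 → track A, term 7 = 19683.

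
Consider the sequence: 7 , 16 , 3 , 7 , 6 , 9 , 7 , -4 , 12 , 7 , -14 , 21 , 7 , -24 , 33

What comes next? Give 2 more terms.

The terms cycle through 3 interleaved subsequences.
Track A: 7, 7, 7, 7, 7. Always 7.
Track B: 16, 6, -4, -14, -24. Arithmetic, step −10.
Track C: 3, 9, 12, 21, 33. Fibonacci-style (each term is the sum of the two before it).
Term 16 comes from track A (its 6th entry): 7.
Term 17 comes from track B (its 6th entry): -34.

7, -34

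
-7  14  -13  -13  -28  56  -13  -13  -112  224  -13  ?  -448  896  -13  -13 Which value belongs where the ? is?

Positions follow the repeating pattern AABB; grouping by letter gives 2 tracks.
Subsequence A: -7, 14, -28, 56, -112, 224, -448, 896. A geometric progression (common ratio -2).
Subsequence B: -13, -13, -13, -13, -13, ?, -13, -13. Always -13.
So the missing entry in subsequence B is -13.

-13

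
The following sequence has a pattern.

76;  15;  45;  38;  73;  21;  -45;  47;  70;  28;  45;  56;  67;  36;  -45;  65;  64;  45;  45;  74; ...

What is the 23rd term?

The terms cycle through 4 interleaved subsequences.
Track A is 76, 73, 70, 67, 64, which is linear: a_n = 79 − 3·n.
Track B is 15, 21, 28, 36, 45, which is triangular numbers starting at T_5.
Track C is 45, -45, 45, -45, 45, which is the oscillation 45·(−1)^(n+1).
Track D is 38, 47, 56, 65, 74, which is adding 9 each time.
Position 23 falls in track C as its term 6, giving -45.

-45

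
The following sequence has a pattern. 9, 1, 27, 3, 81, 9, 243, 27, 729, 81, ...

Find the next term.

Taking every 2nd term gives 2 separate tracks.
Track A: 9, 27, 81, 243, 729 — multiplying by 3 each time.
Track B: 1, 3, 9, 27, 81 — successive powers of 3.
The 11th slot belongs to track A; its 6th term is 2187.

2187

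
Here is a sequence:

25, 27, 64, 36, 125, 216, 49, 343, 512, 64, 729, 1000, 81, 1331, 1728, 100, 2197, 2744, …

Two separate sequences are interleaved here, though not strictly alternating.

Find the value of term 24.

Reading positions in blocks of 3 reveals the pattern ABB — 2 tracks woven together.
Stream A: 25, 36, 49, 64, 81, 100 (the squares 5², 6², 7², …).
Stream B: 27, 64, 125, 216, 343, 512, 729, 1000, 1331, 1728, 2197, 2744 (the cubes 3³, 4³, 5³, …).
Term 24 comes from stream B (its 16th entry): 5832.

5832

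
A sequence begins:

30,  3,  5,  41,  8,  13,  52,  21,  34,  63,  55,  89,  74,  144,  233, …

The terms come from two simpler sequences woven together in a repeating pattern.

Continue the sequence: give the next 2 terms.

The slot pattern repeats as ABB (period 3), so there are 2 interleaved tracks.
Track A = 30, 41, 52, 63, 74: arithmetic, step +11.
Track B = 3, 5, 8, 13, 21, 34, 55, 89, 144, 233: Fibonacci-style (each term is the sum of the two before it).
Position 16 → track A, term 6 = 85.
The 17th slot belongs to track B; its 11th term is 377.

85, 377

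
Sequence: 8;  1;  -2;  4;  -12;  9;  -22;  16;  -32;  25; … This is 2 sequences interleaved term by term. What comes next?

-42

The terms cycle through 2 interleaved subsequences.
Subsequence A: 8, -2, -12, -22, -32 (linear: a_n = 18 − 10·n).
Subsequence B: 1, 4, 9, 16, 25 (perfect squares starting at 1²).
Term 11 comes from subsequence A (its 6th entry): -42.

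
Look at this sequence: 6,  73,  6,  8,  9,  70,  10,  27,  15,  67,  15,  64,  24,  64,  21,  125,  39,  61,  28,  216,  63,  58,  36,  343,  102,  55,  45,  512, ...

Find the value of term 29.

Split by position mod 4: positions 1, 5, 9, … form one track, and each other residue class forms its own.
Stream A: 6, 9, 15, 24, 39, 63, 102 (each term equals the sum of the previous two).
Stream B: 73, 70, 67, 64, 61, 58, 55 (arithmetic, step −3).
Stream C: 6, 10, 15, 21, 28, 36, 45 (triangular numbers starting at T_3).
Stream D: 8, 27, 64, 125, 216, 343, 512 (perfect cubes starting at 2³).
Position 29 → stream A, term 8 = 165.

165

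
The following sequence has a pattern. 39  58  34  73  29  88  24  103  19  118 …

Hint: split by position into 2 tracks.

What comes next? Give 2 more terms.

14, 133

Split by position mod 2 into 2 tracks.
Track A is 39, 34, 29, 24, 19, which is arithmetic with common difference −5.
Track B is 58, 73, 88, 103, 118, which is adding 15 each time.
Position 11 → track A, term 6 = 14.
The 12th slot belongs to track B; its 6th term is 133.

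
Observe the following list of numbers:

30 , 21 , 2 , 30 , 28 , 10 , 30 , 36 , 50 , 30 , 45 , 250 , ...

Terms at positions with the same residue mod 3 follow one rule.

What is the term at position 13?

30

Split by position mod 3 into 3 tracks.
Subsequence A: 30, 30, 30, 30 (the constant sequence 30).
Subsequence B: 21, 28, 36, 45 (triangular numbers n(n+1)/2 for n = 6, 7, …).
Subsequence C: 2, 10, 50, 250 (multiplying by 5 each time).
Term 13 comes from subsequence A (its 5th entry): 30.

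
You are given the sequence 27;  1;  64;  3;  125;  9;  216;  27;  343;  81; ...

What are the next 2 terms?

512, 243

Taking every 2nd term gives 2 separate tracks.
Stream A: 27, 64, 125, 216, 343 (perfect cubes starting at 3³).
Stream B: 1, 3, 9, 27, 81 (multiplying by 3 each time).
The 11th slot belongs to stream A; its 6th term is 512.
Position 12 → stream B, term 6 = 243.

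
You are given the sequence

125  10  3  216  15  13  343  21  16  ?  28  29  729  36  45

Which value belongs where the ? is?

512

The terms cycle through 3 interleaved subsequences.
Track A: 125, 216, 343, ?, 729 (the cubes 5³, 6³, 7³, …).
Track B: 10, 15, 21, 28, 36 (the triangular numbers T_4, T_5, …).
Track C: 3, 13, 16, 29, 45 (each term equals the sum of the previous two).
Track A's pattern makes the blank 512.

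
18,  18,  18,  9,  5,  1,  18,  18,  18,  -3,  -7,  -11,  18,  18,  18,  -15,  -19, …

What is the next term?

-23

Reading positions in blocks of 6 reveals the pattern AAABBB — 2 tracks woven together.
Stream A: 18, 18, 18, 18, 18, 18, 18, 18, 18. The constant sequence 18.
Stream B: 9, 5, 1, -3, -7, -11, -15, -19. Linear: a_n = 13 − 4·n.
Position 18 → stream B, term 9 = -23.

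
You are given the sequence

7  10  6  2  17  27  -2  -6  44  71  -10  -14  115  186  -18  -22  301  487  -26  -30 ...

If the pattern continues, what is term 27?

The slot pattern repeats as AABB (period 4), so there are 2 interleaved tracks.
Track A: 7, 10, 17, 27, 44, 71, 115, 186, 301, 487. Each term equals the sum of the previous two.
Track B: 6, 2, -2, -6, -10, -14, -18, -22, -26, -30. Arithmetic with common difference −4.
Position 27 falls in track B as its term 13, giving -42.

-42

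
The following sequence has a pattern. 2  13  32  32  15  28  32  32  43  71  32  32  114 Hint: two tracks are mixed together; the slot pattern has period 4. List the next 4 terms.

185, 32, 32, 299

Reading positions in blocks of 4 reveals the pattern AABB — 2 tracks woven together.
Subsequence A = 2, 13, 15, 28, 43, 71, 114: each term equals the sum of the previous two.
Subsequence B = 32, 32, 32, 32, 32, 32: the constant sequence 32.
The 14th slot belongs to subsequence A; its 8th term is 185.
Term 15 comes from subsequence B (its 7th entry): 32.
Position 16 falls in subsequence B as its term 8, giving 32.
Position 17 → subsequence A, term 9 = 299.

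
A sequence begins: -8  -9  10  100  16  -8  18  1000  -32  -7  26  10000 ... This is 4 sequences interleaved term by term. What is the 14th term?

-6

Taking every 4th term gives 4 separate tracks.
Track A is -8, 16, -32, which is multiplying by -2 each time.
Track B is -9, -8, -7, which is linear: a_n = -10 + n.
Track C is 10, 18, 26, which is arithmetic, step +8.
Track D is 100, 1000, 10000, which is powers of 10.
Position 14 → track B, term 4 = -6.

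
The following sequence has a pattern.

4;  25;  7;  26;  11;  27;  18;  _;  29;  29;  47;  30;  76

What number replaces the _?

28

Taking every 2nd term gives 2 separate tracks.
Track A is 4, 7, 11, 18, 29, 47, 76, which is a Fibonacci-like recurrence a_n = a_{n-1} + a_{n-2}.
Track B is 25, 26, 27, ?, 29, 30, which is linear: a_n = 24 + n.
Track B's pattern makes the blank 28.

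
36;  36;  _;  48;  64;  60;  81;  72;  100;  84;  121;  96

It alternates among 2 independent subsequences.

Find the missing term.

49

Taking every 2nd term gives 2 separate tracks.
Subsequence A is 36, ?, 64, 81, 100, 121, which is consecutive squares n² from n = 6.
Subsequence B is 36, 48, 60, 72, 84, 96, which is adding 12 each time.
So the missing entry in subsequence A is 49.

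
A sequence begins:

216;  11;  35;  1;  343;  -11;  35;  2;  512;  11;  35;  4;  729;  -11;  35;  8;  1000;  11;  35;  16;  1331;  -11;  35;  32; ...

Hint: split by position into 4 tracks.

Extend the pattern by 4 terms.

1728, 11, 35, 64

The terms cycle through 4 interleaved subsequences.
Track A: 216, 343, 512, 729, 1000, 1331 — perfect cubes starting at 6³.
Track B: 11, -11, 11, -11, 11, -11 — alternating ±11.
Track C: 35, 35, 35, 35, 35, 35 — constant 35.
Track D: 1, 2, 4, 8, 16, 32 — powers of 2.
Position 25 → track A, term 7 = 1728.
The 26th slot belongs to track B; its 7th term is 11.
Term 27 comes from track C (its 7th entry): 35.
The 28th slot belongs to track D; its 7th term is 64.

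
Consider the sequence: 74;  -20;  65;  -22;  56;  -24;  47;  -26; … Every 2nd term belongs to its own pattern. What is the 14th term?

Split by position mod 2 into 2 tracks.
Track A: 74, 65, 56, 47 (arithmetic, step −9).
Track B: -20, -22, -24, -26 (linear: a_n = -18 − 2·n).
Position 14 → track B, term 7 = -32.

-32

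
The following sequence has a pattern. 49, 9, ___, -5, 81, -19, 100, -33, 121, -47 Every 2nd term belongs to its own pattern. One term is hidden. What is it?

64

The terms cycle through 2 interleaved subsequences.
Track A: 49, ?, 81, 100, 121 (consecutive squares n² from n = 7).
Track B: 9, -5, -19, -33, -47 (subtracting 14 each time).
So the missing entry in track A is 64.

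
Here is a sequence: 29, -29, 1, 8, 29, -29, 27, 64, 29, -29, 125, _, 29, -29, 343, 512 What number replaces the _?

Positions follow the repeating pattern AABB; grouping by letter gives 2 tracks.
Track A is 29, -29, 29, -29, 29, -29, 29, -29, which is the oscillation 29·(−1)^(n+1).
Track B is 1, 8, 27, 64, 125, ?, 343, 512, which is perfect cubes starting at 1³.
The gap is track B's term 6; the rule gives 216.

216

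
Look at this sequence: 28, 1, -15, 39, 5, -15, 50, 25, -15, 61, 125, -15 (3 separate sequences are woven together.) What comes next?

72

Taking every 3rd term gives 3 separate tracks.
Subsequence A = 28, 39, 50, 61: adding 11 each time.
Subsequence B = 1, 5, 25, 125: successive powers of 5.
Subsequence C = -15, -15, -15, -15: always -15.
Position 13 → subsequence A, term 5 = 72.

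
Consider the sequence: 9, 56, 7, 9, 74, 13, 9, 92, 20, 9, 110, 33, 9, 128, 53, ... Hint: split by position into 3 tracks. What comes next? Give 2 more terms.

9, 146

The terms cycle through 3 interleaved subsequences.
Subsequence A = 9, 9, 9, 9, 9: the constant sequence 9.
Subsequence B = 56, 74, 92, 110, 128: linear: a_n = 38 + 18·n.
Subsequence C = 7, 13, 20, 33, 53: Fibonacci-style (each term is the sum of the two before it).
Term 16 comes from subsequence A (its 6th entry): 9.
Position 17 → subsequence B, term 6 = 146.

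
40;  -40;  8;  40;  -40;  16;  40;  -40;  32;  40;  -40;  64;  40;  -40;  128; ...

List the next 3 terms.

Reading positions in blocks of 3 reveals the pattern AAB — 2 tracks woven together.
Subsequence A is 40, -40, 40, -40, 40, -40, 40, -40, 40, -40, which is alternating ±40.
Subsequence B is 8, 16, 32, 64, 128, which is powers 2^3, 2^4, 2^5, ….
The 16th slot belongs to subsequence A; its 11th term is 40.
The 17th slot belongs to subsequence A; its 12th term is -40.
Position 18 falls in subsequence B as its term 6, giving 256.

40, -40, 256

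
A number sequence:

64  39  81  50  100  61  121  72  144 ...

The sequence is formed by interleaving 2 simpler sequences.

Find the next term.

Split by position mod 2 into 2 tracks.
Track A is 64, 81, 100, 121, 144, which is the squares 8², 9², 10², ….
Track B is 39, 50, 61, 72, which is linear: a_n = 28 + 11·n.
Position 10 falls in track B as its term 5, giving 83.

83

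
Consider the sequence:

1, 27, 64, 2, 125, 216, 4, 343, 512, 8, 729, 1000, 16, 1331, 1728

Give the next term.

Reading positions in blocks of 3 reveals the pattern ABB — 2 tracks woven together.
Stream A: 1, 2, 4, 8, 16. Powers of 2.
Stream B: 27, 64, 125, 216, 343, 512, 729, 1000, 1331, 1728. Perfect cubes starting at 3³.
Position 16 falls in stream A as its term 6, giving 32.

32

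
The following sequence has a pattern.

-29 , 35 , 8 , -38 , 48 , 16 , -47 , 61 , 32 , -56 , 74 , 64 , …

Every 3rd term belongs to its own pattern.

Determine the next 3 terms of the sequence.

-65, 87, 128

Read the sequence 3 terms at a time; column i is its own pattern.
Track A: -29, -38, -47, -56 — arithmetic, step −9.
Track B: 35, 48, 61, 74 — linear: a_n = 22 + 13·n.
Track C: 8, 16, 32, 64 — powers 2^3, 2^4, 2^5, ….
Term 13 comes from track A (its 5th entry): -65.
Position 14 → track B, term 5 = 87.
The 15th slot belongs to track C; its 5th term is 128.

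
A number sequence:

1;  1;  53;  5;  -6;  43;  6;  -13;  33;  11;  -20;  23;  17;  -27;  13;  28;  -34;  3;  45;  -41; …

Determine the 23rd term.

-48

Read the sequence 3 terms at a time; column i is its own pattern.
Stream A: 1, 5, 6, 11, 17, 28, 45 — each term equals the sum of the previous two.
Stream B: 1, -6, -13, -20, -27, -34, -41 — subtracting 7 each time.
Stream C: 53, 43, 33, 23, 13, 3 — arithmetic with common difference −10.
The 23rd slot belongs to stream B; its 8th term is -48.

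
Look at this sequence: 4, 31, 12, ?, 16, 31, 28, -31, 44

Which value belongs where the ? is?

-31

Split by position mod 2 into 2 tracks.
Subsequence A: 4, 12, 16, 28, 44 (Fibonacci-style (each term is the sum of the two before it)).
Subsequence B: 31, ?, 31, -31 (alternating ±31).
Subsequence B's pattern makes the blank -31.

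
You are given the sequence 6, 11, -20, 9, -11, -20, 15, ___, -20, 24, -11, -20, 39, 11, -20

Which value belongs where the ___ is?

11

Split by position mod 3: positions 1, 4, 7, … form one track, and each other residue class forms its own.
Track A: 6, 9, 15, 24, 39. Fibonacci-style (each term is the sum of the two before it).
Track B: 11, -11, ?, -11, 11. Alternating ±11.
Track C: -20, -20, -20, -20, -20. Always -20.
Filling track B at index 3 by its rule yields 11.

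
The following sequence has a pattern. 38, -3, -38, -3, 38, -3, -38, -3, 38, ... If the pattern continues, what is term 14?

-3

Odd-indexed and even-indexed terms follow separate rules.
Track A = 38, -38, 38, -38, 38: oscillating between 38 and -38.
Track B = -3, -3, -3, -3: constant -3.
Position 14 falls in track B as its term 7, giving -3.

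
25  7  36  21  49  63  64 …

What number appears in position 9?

81

Taking every 2nd term gives 2 separate tracks.
Track A = 25, 36, 49, 64: perfect squares starting at 5².
Track B = 7, 21, 63: geometric with ratio 3.
Position 9 → track A, term 5 = 81.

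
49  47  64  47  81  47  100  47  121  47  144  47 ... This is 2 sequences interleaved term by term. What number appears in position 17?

Taking every 2nd term gives 2 separate tracks.
Track A: 49, 64, 81, 100, 121, 144. Perfect squares starting at 7².
Track B: 47, 47, 47, 47, 47, 47. Constant 47.
Position 17 → track A, term 9 = 225.

225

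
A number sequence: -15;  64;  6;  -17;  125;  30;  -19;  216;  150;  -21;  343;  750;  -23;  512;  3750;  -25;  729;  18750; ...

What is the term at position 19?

Read the sequence 3 terms at a time; column i is its own pattern.
Track A: -15, -17, -19, -21, -23, -25 (subtracting 2 each time).
Track B: 64, 125, 216, 343, 512, 729 (perfect cubes starting at 4³).
Track C: 6, 30, 150, 750, 3750, 18750 (a geometric progression (common ratio 5)).
Term 19 comes from track A (its 7th entry): -27.

-27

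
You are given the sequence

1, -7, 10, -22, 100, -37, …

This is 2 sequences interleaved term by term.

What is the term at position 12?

-82

Taking every 2nd term gives 2 separate tracks.
Track A = 1, 10, 100: a geometric progression (common ratio 10).
Track B = -7, -22, -37: arithmetic, step −15.
Position 12 falls in track B as its term 6, giving -82.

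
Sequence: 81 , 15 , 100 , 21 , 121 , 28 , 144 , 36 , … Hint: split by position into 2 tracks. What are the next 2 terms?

Taking every 2nd term gives 2 separate tracks.
Subsequence A: 81, 100, 121, 144 (consecutive squares n² from n = 9).
Subsequence B: 15, 21, 28, 36 (triangular numbers n(n+1)/2 for n = 5, 6, …).
Position 9 falls in subsequence A as its term 5, giving 169.
Position 10 → subsequence B, term 5 = 45.

169, 45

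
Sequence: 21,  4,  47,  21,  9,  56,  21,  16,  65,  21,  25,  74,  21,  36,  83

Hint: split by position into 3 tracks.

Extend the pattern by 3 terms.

21, 49, 92

Split by position mod 3 into 3 tracks.
Subsequence A: 21, 21, 21, 21, 21 (always 21).
Subsequence B: 4, 9, 16, 25, 36 (the squares 2², 3², 4², …).
Subsequence C: 47, 56, 65, 74, 83 (linear: a_n = 38 + 9·n).
Term 16 comes from subsequence A (its 6th entry): 21.
The 17th slot belongs to subsequence B; its 6th term is 49.
Term 18 comes from subsequence C (its 6th entry): 92.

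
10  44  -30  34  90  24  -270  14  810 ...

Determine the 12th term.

-6

Odd-indexed and even-indexed terms follow separate rules.
Track A: 10, -30, 90, -270, 810. Multiplying by -3 each time.
Track B: 44, 34, 24, 14. Subtracting 10 each time.
Position 12 falls in track B as its term 6, giving -6.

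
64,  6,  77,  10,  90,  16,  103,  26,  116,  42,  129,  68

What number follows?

The terms cycle through 2 interleaved subsequences.
Track A is 64, 77, 90, 103, 116, 129, which is arithmetic, step +13.
Track B is 6, 10, 16, 26, 42, 68, which is Fibonacci-style (each term is the sum of the two before it).
The 13th slot belongs to track A; its 7th term is 142.

142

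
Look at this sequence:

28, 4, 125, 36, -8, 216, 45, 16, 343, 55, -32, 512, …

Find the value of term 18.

Split by position mod 3 into 3 tracks.
Track A: 28, 36, 45, 55. The triangular numbers T_7, T_8, ….
Track B: 4, -8, 16, -32. Multiplying by -2 each time.
Track C: 125, 216, 343, 512. Perfect cubes starting at 5³.
Position 18 → track C, term 6 = 1000.

1000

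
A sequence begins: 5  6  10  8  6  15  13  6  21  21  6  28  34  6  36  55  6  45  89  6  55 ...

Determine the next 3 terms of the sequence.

The terms cycle through 3 interleaved subsequences.
Stream A: 5, 8, 13, 21, 34, 55, 89. Fibonacci-style (each term is the sum of the two before it).
Stream B: 6, 6, 6, 6, 6, 6, 6. Constant 6.
Stream C: 10, 15, 21, 28, 36, 45, 55. Triangular numbers n(n+1)/2 for n = 4, 5, ….
Term 22 comes from stream A (its 8th entry): 144.
The 23rd slot belongs to stream B; its 8th term is 6.
Position 24 falls in stream C as its term 8, giving 66.

144, 6, 66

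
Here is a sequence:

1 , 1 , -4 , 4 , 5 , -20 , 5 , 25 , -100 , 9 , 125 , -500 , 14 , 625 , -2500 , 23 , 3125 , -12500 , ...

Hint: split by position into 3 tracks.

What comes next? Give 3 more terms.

37, 15625, -62500

Taking every 3rd term gives 3 separate tracks.
Track A: 1, 4, 5, 9, 14, 23 — each term equals the sum of the previous two.
Track B: 1, 5, 25, 125, 625, 3125 — successive powers of 5.
Track C: -4, -20, -100, -500, -2500, -12500 — multiplying by 5 each time.
Term 19 comes from track A (its 7th entry): 37.
Position 20 → track B, term 7 = 15625.
Term 21 comes from track C (its 7th entry): -62500.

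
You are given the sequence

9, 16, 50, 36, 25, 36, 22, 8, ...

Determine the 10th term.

Positions follow the repeating pattern AABB; grouping by letter gives 2 tracks.
Track A: 9, 16, 25, 36 (perfect squares starting at 3²).
Track B: 50, 36, 22, 8 (linear: a_n = 64 − 14·n).
Term 10 comes from track A (its 6th entry): 64.

64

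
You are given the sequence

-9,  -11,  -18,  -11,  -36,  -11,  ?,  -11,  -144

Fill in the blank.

Odd-indexed and even-indexed terms follow separate rules.
Subsequence A: -9, -18, -36, ?, -144. A geometric progression (common ratio 2).
Subsequence B: -11, -11, -11, -11. Constant -11.
Subsequence A's pattern makes the blank -72.

-72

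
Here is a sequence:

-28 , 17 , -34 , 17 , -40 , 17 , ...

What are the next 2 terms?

-46, 17

Odd-indexed and even-indexed terms follow separate rules.
Track A is -28, -34, -40, which is linear: a_n = -22 − 6·n.
Track B is 17, 17, 17, which is constant 17.
The 7th slot belongs to track A; its 4th term is -46.
Position 8 → track B, term 4 = 17.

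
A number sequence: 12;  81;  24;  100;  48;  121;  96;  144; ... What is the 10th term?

169

Odd-indexed and even-indexed terms follow separate rules.
Track A = 12, 24, 48, 96: geometric with ratio 2.
Track B = 81, 100, 121, 144: consecutive squares n² from n = 9.
The 10th slot belongs to track B; its 5th term is 169.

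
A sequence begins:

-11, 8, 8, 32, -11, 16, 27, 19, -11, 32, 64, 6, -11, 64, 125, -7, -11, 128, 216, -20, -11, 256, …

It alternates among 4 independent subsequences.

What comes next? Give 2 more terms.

343, -33

Split by position mod 4 into 4 tracks.
Track A is -11, -11, -11, -11, -11, -11, which is constant -11.
Track B is 8, 16, 32, 64, 128, 256, which is geometric, ×2 each step.
Track C is 8, 27, 64, 125, 216, which is the cubes 2³, 3³, 4³, ….
Track D is 32, 19, 6, -7, -20, which is linear: a_n = 45 − 13·n.
Position 23 → track C, term 6 = 343.
Position 24 → track D, term 6 = -33.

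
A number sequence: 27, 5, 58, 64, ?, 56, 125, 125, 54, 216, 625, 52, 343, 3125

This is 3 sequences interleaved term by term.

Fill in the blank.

Taking every 3rd term gives 3 separate tracks.
Track A is 27, 64, 125, 216, 343, which is perfect cubes starting at 3³.
Track B is 5, ?, 125, 625, 3125, which is a geometric progression (common ratio 5).
Track C is 58, 56, 54, 52, which is linear: a_n = 60 − 2·n.
Filling track B at index 2 by its rule yields 25.

25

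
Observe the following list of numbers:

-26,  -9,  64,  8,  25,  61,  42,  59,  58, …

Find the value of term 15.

The slot pattern repeats as AAB (period 3), so there are 2 interleaved tracks.
Subsequence A: -26, -9, 8, 25, 42, 59 — arithmetic, step +17.
Subsequence B: 64, 61, 58 — arithmetic, step −3.
Position 15 → subsequence B, term 5 = 52.

52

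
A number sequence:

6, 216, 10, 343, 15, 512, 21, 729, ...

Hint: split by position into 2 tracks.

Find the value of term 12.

Odd-indexed and even-indexed terms follow separate rules.
Subsequence A is 6, 10, 15, 21, which is triangular numbers starting at T_3.
Subsequence B is 216, 343, 512, 729, which is consecutive cubes n³ from n = 6.
Position 12 → subsequence B, term 6 = 1331.

1331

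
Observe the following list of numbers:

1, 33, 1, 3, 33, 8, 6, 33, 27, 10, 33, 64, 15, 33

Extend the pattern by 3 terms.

Read the sequence 3 terms at a time; column i is its own pattern.
Track A is 1, 3, 6, 10, 15, which is the triangular numbers T_1, T_2, ….
Track B is 33, 33, 33, 33, 33, which is the constant sequence 33.
Track C is 1, 8, 27, 64, which is consecutive cubes n³ from n = 1.
Position 15 → track C, term 5 = 125.
Position 16 falls in track A as its term 6, giving 21.
The 17th slot belongs to track B; its 6th term is 33.

125, 21, 33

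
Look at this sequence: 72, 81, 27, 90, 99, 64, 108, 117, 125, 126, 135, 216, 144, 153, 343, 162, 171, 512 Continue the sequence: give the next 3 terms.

180, 189, 729

The slot pattern repeats as AAB (period 3), so there are 2 interleaved tracks.
Track A = 72, 81, 90, 99, 108, 117, 126, 135, 144, 153, 162, 171: linear: a_n = 63 + 9·n.
Track B = 27, 64, 125, 216, 343, 512: perfect cubes starting at 3³.
Position 19 → track A, term 13 = 180.
The 20th slot belongs to track A; its 14th term is 189.
Position 21 → track B, term 7 = 729.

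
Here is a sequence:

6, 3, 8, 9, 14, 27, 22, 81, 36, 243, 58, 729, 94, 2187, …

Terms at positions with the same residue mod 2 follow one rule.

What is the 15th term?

Positions 1, 3, 5, … form one subsequence and positions 2, 4, 6, … form another.
Stream A: 6, 8, 14, 22, 36, 58, 94 (a Fibonacci-like recurrence a_n = a_{n-1} + a_{n-2}).
Stream B: 3, 9, 27, 81, 243, 729, 2187 (powers 3^1, 3^2, 3^3, …).
The 15th slot belongs to stream A; its 8th term is 152.

152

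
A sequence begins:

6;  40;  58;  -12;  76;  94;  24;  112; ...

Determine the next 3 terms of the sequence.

Reading positions in blocks of 3 reveals the pattern ABB — 2 tracks woven together.
Subsequence A: 6, -12, 24. Multiplying by -2 each time.
Subsequence B: 40, 58, 76, 94, 112. Adding 18 each time.
Position 9 falls in subsequence B as its term 6, giving 130.
Position 10 falls in subsequence A as its term 4, giving -48.
Position 11 falls in subsequence B as its term 7, giving 148.

130, -48, 148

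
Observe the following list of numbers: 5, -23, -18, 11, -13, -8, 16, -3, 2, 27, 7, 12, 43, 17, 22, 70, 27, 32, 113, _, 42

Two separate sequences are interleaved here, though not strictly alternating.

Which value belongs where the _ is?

37

The slot pattern repeats as ABB (period 3), so there are 2 interleaved tracks.
Subsequence A is 5, 11, 16, 27, 43, 70, 113, which is Fibonacci-style (each term is the sum of the two before it).
Subsequence B is -23, -18, -13, -8, -3, 2, 7, 12, 17, 22, 27, 32, ?, 42, which is linear: a_n = -28 + 5·n.
Filling subsequence B at index 13 by its rule yields 37.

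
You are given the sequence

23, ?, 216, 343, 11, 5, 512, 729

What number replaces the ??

17

Reading positions in blocks of 4 reveals the pattern AABB — 2 tracks woven together.
Track A: 23, ?, 11, 5 — linear: a_n = 29 − 6·n.
Track B: 216, 343, 512, 729 — perfect cubes starting at 6³.
So the missing entry in track A is 17.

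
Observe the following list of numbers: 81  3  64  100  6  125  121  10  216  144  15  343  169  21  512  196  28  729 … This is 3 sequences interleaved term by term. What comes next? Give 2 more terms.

225, 36

Taking every 3rd term gives 3 separate tracks.
Track A: 81, 100, 121, 144, 169, 196 — perfect squares starting at 9².
Track B: 3, 6, 10, 15, 21, 28 — triangular numbers n(n+1)/2 for n = 2, 3, ….
Track C: 64, 125, 216, 343, 512, 729 — consecutive cubes n³ from n = 4.
The 19th slot belongs to track A; its 7th term is 225.
Term 20 comes from track B (its 7th entry): 36.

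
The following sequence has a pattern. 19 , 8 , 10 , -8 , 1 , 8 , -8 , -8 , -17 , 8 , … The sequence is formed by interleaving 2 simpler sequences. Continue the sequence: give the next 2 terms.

Split by position mod 2 into 2 tracks.
Stream A: 19, 10, 1, -8, -17 — arithmetic, step −9.
Stream B: 8, -8, 8, -8, 8 — the oscillation 8·(−1)^(n+1).
Position 11 → stream A, term 6 = -26.
Term 12 comes from stream B (its 6th entry): -8.

-26, -8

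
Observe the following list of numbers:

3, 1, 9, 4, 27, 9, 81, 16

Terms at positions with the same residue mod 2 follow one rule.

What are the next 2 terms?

Taking every 2nd term gives 2 separate tracks.
Stream A is 3, 9, 27, 81, which is a geometric progression (common ratio 3).
Stream B is 1, 4, 9, 16, which is consecutive squares n² from n = 1.
Term 9 comes from stream A (its 5th entry): 243.
Position 10 falls in stream B as its term 5, giving 25.

243, 25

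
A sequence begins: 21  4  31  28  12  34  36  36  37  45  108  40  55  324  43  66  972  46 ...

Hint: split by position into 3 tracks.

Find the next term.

Split by position mod 3: positions 1, 4, 7, … form one track, and each other residue class forms its own.
Subsequence A: 21, 28, 36, 45, 55, 66 (the triangular numbers T_6, T_7, …).
Subsequence B: 4, 12, 36, 108, 324, 972 (a geometric progression (common ratio 3)).
Subsequence C: 31, 34, 37, 40, 43, 46 (arithmetic with common difference +3).
Position 19 → subsequence A, term 7 = 78.

78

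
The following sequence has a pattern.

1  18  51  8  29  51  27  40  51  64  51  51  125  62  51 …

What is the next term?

216

Taking every 3rd term gives 3 separate tracks.
Track A is 1, 8, 27, 64, 125, which is consecutive cubes n³ from n = 1.
Track B is 18, 29, 40, 51, 62, which is linear: a_n = 7 + 11·n.
Track C is 51, 51, 51, 51, 51, which is the constant sequence 51.
Position 16 falls in track A as its term 6, giving 216.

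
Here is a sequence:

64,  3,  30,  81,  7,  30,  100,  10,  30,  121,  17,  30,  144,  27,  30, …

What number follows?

169

Split by position mod 3: positions 1, 4, 7, … form one track, and each other residue class forms its own.
Track A = 64, 81, 100, 121, 144: the squares 8², 9², 10², ….
Track B = 3, 7, 10, 17, 27: each term equals the sum of the previous two.
Track C = 30, 30, 30, 30, 30: the constant sequence 30.
The 16th slot belongs to track A; its 6th term is 169.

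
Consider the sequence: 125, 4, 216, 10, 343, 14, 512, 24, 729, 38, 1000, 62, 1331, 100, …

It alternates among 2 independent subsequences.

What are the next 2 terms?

Split by position mod 2 into 2 tracks.
Track A = 125, 216, 343, 512, 729, 1000, 1331: perfect cubes starting at 5³.
Track B = 4, 10, 14, 24, 38, 62, 100: a Fibonacci-like recurrence a_n = a_{n-1} + a_{n-2}.
Position 15 falls in track A as its term 8, giving 1728.
Position 16 → track B, term 8 = 162.

1728, 162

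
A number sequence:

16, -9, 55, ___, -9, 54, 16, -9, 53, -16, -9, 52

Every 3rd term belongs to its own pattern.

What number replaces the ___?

The terms cycle through 3 interleaved subsequences.
Track A: 16, ?, 16, -16. The oscillation 16·(−1)^(n+1).
Track B: -9, -9, -9, -9. The constant sequence -9.
Track C: 55, 54, 53, 52. Subtracting 1 each time.
So the missing entry in track A is -16.

-16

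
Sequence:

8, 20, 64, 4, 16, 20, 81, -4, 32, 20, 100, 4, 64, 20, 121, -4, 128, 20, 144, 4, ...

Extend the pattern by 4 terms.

Taking every 4th term gives 4 separate tracks.
Track A: 8, 16, 32, 64, 128. Successive powers of 2.
Track B: 20, 20, 20, 20, 20. Always 20.
Track C: 64, 81, 100, 121, 144. Perfect squares starting at 8².
Track D: 4, -4, 4, -4, 4. Oscillating between 4 and -4.
Position 21 → track A, term 6 = 256.
The 22nd slot belongs to track B; its 6th term is 20.
Term 23 comes from track C (its 6th entry): 169.
Position 24 falls in track D as its term 6, giving -4.

256, 20, 169, -4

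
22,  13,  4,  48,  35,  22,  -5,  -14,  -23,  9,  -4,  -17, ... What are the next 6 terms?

Reading positions in blocks of 6 reveals the pattern AAABBB — 2 tracks woven together.
Stream A = 22, 13, 4, -5, -14, -23: linear: a_n = 31 − 9·n.
Stream B = 48, 35, 22, 9, -4, -17: arithmetic with common difference −13.
Position 13 falls in stream A as its term 7, giving -32.
The 14th slot belongs to stream A; its 8th term is -41.
Position 15 falls in stream A as its term 9, giving -50.
Term 16 comes from stream B (its 7th entry): -30.
Position 17 falls in stream B as its term 8, giving -43.
Position 18 falls in stream B as its term 9, giving -56.

-32, -41, -50, -30, -43, -56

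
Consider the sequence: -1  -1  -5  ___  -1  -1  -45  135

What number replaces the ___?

The slot pattern repeats as AABB (period 4), so there are 2 interleaved tracks.
Stream A: -1, -1, -1, -1 (the constant sequence -1).
Stream B: -5, ?, -45, 135 (multiplying by -3 each time).
Filling stream B at index 2 by its rule yields 15.

15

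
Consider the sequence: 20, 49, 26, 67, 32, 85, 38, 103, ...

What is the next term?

Positions 1, 3, 5, … form one subsequence and positions 2, 4, 6, … form another.
Track A is 20, 26, 32, 38, which is arithmetic, step +6.
Track B is 49, 67, 85, 103, which is adding 18 each time.
Term 9 comes from track A (its 5th entry): 44.

44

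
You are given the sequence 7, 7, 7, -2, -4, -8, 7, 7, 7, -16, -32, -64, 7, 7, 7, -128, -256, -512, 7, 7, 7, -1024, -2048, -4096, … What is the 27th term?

7

Positions follow the repeating pattern AAABBB; grouping by letter gives 2 tracks.
Track A: 7, 7, 7, 7, 7, 7, 7, 7, 7, 7, 7, 7. The constant sequence 7.
Track B: -2, -4, -8, -16, -32, -64, -128, -256, -512, -1024, -2048, -4096. A geometric progression (common ratio 2).
Position 27 → track A, term 15 = 7.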